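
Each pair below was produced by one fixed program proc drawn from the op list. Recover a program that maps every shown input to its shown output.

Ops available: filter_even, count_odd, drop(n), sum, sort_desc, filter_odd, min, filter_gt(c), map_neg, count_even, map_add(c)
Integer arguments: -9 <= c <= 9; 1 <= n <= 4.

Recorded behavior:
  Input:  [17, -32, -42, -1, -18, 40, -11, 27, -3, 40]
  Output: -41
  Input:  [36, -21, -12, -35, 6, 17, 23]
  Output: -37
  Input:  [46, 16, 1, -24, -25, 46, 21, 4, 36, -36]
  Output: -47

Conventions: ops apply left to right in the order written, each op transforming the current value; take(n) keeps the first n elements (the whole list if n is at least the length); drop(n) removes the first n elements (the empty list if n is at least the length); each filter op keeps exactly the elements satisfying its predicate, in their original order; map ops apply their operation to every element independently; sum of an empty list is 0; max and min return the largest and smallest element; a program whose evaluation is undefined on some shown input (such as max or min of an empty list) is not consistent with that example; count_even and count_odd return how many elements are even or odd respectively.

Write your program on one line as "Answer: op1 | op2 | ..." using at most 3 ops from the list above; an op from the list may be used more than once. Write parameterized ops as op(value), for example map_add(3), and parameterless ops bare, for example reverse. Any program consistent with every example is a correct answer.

map_add(1) | map_neg | min

Check, running the answer program on each example:
  [17, -32, -42, -1, -18, 40, -11, 27, -3, 40] -> [18, -31, -41, 0, -17, 41, -10, 28, -2, 41] -> [-18, 31, 41, 0, 17, -41, 10, -28, 2, -41] -> -41
  [36, -21, -12, -35, 6, 17, 23] -> [37, -20, -11, -34, 7, 18, 24] -> [-37, 20, 11, 34, -7, -18, -24] -> -37
  [46, 16, 1, -24, -25, 46, 21, 4, 36, -36] -> [47, 17, 2, -23, -24, 47, 22, 5, 37, -35] -> [-47, -17, -2, 23, 24, -47, -22, -5, -37, 35] -> -47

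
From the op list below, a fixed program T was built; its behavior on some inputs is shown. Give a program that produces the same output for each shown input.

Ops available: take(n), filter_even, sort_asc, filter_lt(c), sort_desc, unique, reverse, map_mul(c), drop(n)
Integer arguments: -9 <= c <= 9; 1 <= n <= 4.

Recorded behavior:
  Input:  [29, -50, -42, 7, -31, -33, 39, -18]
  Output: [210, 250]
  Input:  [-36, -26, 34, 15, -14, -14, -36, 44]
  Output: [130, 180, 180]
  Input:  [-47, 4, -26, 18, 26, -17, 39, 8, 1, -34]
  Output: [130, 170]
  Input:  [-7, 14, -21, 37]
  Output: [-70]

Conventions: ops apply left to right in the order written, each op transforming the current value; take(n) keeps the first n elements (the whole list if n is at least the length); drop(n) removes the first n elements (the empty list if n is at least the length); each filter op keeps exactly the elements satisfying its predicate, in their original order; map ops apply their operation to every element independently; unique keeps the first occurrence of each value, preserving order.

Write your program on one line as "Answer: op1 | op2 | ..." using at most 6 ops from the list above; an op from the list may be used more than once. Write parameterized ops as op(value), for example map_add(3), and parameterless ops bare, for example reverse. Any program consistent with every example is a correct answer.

sort_desc | sort_asc | take(3) | map_mul(-5) | filter_even | reverse

Check, running the answer program on each example:
  [29, -50, -42, 7, -31, -33, 39, -18] -> [39, 29, 7, -18, -31, -33, -42, -50] -> [-50, -42, -33, -31, -18, 7, 29, 39] -> [-50, -42, -33] -> [250, 210, 165] -> [250, 210] -> [210, 250]
  [-36, -26, 34, 15, -14, -14, -36, 44] -> [44, 34, 15, -14, -14, -26, -36, -36] -> [-36, -36, -26, -14, -14, 15, 34, 44] -> [-36, -36, -26] -> [180, 180, 130] -> [180, 180, 130] -> [130, 180, 180]
  [-47, 4, -26, 18, 26, -17, 39, 8, 1, -34] -> [39, 26, 18, 8, 4, 1, -17, -26, -34, -47] -> [-47, -34, -26, -17, 1, 4, 8, 18, 26, 39] -> [-47, -34, -26] -> [235, 170, 130] -> [170, 130] -> [130, 170]
  [-7, 14, -21, 37] -> [37, 14, -7, -21] -> [-21, -7, 14, 37] -> [-21, -7, 14] -> [105, 35, -70] -> [-70] -> [-70]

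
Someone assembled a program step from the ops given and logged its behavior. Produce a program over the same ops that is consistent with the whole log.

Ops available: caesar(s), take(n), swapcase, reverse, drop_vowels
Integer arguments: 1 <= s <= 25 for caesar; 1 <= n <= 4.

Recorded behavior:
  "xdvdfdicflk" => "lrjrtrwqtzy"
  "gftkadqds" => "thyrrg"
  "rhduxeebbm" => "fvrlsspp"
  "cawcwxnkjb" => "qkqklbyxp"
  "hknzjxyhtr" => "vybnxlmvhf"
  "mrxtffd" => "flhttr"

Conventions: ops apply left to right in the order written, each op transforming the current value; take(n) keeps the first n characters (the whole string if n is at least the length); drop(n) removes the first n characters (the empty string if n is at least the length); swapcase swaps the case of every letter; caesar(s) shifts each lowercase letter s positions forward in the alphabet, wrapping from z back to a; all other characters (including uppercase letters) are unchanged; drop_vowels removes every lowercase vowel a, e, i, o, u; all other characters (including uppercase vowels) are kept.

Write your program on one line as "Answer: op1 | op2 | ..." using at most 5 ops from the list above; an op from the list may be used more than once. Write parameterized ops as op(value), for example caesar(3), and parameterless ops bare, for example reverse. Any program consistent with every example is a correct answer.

reverse | caesar(14) | drop_vowels | reverse

Check, running the answer program on each example:
  "xdvdfdicflk" -> "klfcidfdvdx" -> "yztqwrtrjrl" -> "yztqwrtrjrl" -> "lrjrtrwqtzy"
  "gftkadqds" -> "sdqdaktfg" -> "greroyhtu" -> "grryht" -> "thyrrg"
  "rhduxeebbm" -> "mbbeexudhr" -> "appsslirvf" -> "ppsslrvf" -> "fvrlsspp"
  "cawcwxnkjb" -> "bjknxwcwac" -> "pxyblkqkoq" -> "pxyblkqkq" -> "qkqklbyxp"
  "hknzjxyhtr" -> "rthyxjznkh" -> "fhvmlxnbyv" -> "fhvmlxnbyv" -> "vybnxlmvhf"
  "mrxtffd" -> "dfftxrm" -> "rtthlfa" -> "rtthlf" -> "flhttr"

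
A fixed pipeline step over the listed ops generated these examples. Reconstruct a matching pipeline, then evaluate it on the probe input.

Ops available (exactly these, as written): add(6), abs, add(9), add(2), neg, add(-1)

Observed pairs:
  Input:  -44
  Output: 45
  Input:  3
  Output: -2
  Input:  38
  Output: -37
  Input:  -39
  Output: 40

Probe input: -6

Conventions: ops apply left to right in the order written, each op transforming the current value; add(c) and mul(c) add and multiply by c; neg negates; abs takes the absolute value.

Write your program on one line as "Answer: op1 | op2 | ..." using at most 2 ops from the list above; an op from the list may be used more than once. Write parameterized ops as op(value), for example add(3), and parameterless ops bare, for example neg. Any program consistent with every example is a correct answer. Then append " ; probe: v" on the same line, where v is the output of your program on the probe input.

add(-1) | neg ; probe: 7

Check, running the answer program on each example:
  -44 -> -45 -> 45
  3 -> 2 -> -2
  38 -> 37 -> -37
  -39 -> -40 -> 40
  probe: -6 -> -7 -> 7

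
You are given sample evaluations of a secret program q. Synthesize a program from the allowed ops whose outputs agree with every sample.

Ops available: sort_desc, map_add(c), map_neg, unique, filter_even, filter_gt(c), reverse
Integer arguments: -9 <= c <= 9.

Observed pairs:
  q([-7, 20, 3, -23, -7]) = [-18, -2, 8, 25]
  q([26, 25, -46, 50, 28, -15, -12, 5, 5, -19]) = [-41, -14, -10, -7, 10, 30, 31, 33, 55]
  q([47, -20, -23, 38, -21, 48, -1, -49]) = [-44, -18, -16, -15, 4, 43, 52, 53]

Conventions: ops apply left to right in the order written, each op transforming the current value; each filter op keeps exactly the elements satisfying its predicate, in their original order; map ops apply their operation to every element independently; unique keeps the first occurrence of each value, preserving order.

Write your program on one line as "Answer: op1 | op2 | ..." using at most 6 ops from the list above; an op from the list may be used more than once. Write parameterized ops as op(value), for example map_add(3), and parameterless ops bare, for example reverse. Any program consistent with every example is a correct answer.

unique | map_add(7) | map_add(-2) | sort_desc | reverse

Check, running the answer program on each example:
  [-7, 20, 3, -23, -7] -> [-7, 20, 3, -23] -> [0, 27, 10, -16] -> [-2, 25, 8, -18] -> [25, 8, -2, -18] -> [-18, -2, 8, 25]
  [26, 25, -46, 50, 28, -15, -12, 5, 5, -19] -> [26, 25, -46, 50, 28, -15, -12, 5, -19] -> [33, 32, -39, 57, 35, -8, -5, 12, -12] -> [31, 30, -41, 55, 33, -10, -7, 10, -14] -> [55, 33, 31, 30, 10, -7, -10, -14, -41] -> [-41, -14, -10, -7, 10, 30, 31, 33, 55]
  [47, -20, -23, 38, -21, 48, -1, -49] -> [47, -20, -23, 38, -21, 48, -1, -49] -> [54, -13, -16, 45, -14, 55, 6, -42] -> [52, -15, -18, 43, -16, 53, 4, -44] -> [53, 52, 43, 4, -15, -16, -18, -44] -> [-44, -18, -16, -15, 4, 43, 52, 53]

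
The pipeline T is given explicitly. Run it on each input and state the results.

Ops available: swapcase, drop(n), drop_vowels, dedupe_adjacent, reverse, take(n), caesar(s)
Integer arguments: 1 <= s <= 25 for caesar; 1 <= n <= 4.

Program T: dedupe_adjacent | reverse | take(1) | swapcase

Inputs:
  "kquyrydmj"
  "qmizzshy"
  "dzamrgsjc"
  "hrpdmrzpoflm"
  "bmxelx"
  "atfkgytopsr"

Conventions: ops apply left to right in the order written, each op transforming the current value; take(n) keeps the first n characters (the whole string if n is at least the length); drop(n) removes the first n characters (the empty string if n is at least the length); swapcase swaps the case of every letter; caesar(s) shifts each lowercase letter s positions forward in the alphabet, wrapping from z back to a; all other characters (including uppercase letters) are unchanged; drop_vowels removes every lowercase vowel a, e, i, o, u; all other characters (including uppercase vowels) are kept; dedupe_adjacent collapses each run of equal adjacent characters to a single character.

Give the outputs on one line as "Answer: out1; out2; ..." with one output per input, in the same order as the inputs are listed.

"J"; "Y"; "C"; "M"; "X"; "R"

Execution, op by op:
  "kquyrydmj" -> "kquyrydmj" -> "jmdyryuqk" -> "j" -> "J"
  "qmizzshy" -> "qmizshy" -> "yhszimq" -> "y" -> "Y"
  "dzamrgsjc" -> "dzamrgsjc" -> "cjsgrmazd" -> "c" -> "C"
  "hrpdmrzpoflm" -> "hrpdmrzpoflm" -> "mlfopzrmdprh" -> "m" -> "M"
  "bmxelx" -> "bmxelx" -> "xlexmb" -> "x" -> "X"
  "atfkgytopsr" -> "atfkgytopsr" -> "rspotygkfta" -> "r" -> "R"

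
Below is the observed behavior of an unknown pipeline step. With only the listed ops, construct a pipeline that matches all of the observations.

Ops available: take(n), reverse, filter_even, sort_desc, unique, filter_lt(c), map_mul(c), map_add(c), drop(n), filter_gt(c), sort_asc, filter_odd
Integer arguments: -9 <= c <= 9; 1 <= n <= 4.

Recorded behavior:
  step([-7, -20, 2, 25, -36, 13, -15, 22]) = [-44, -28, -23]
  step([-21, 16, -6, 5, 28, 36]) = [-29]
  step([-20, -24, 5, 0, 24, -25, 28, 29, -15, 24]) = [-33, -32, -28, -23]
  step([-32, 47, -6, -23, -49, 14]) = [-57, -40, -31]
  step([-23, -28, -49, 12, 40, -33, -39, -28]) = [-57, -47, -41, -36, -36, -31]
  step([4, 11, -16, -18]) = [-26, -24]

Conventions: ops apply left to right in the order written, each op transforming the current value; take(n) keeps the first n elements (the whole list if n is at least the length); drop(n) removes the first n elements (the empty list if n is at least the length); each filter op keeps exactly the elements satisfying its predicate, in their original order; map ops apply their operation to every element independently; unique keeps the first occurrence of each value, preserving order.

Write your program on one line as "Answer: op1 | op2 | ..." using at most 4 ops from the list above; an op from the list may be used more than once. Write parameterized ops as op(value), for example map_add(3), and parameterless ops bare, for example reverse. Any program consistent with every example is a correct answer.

sort_asc | filter_lt(0) | filter_lt(-9) | map_add(-8)

Check, running the answer program on each example:
  [-7, -20, 2, 25, -36, 13, -15, 22] -> [-36, -20, -15, -7, 2, 13, 22, 25] -> [-36, -20, -15, -7] -> [-36, -20, -15] -> [-44, -28, -23]
  [-21, 16, -6, 5, 28, 36] -> [-21, -6, 5, 16, 28, 36] -> [-21, -6] -> [-21] -> [-29]
  [-20, -24, 5, 0, 24, -25, 28, 29, -15, 24] -> [-25, -24, -20, -15, 0, 5, 24, 24, 28, 29] -> [-25, -24, -20, -15] -> [-25, -24, -20, -15] -> [-33, -32, -28, -23]
  [-32, 47, -6, -23, -49, 14] -> [-49, -32, -23, -6, 14, 47] -> [-49, -32, -23, -6] -> [-49, -32, -23] -> [-57, -40, -31]
  [-23, -28, -49, 12, 40, -33, -39, -28] -> [-49, -39, -33, -28, -28, -23, 12, 40] -> [-49, -39, -33, -28, -28, -23] -> [-49, -39, -33, -28, -28, -23] -> [-57, -47, -41, -36, -36, -31]
  [4, 11, -16, -18] -> [-18, -16, 4, 11] -> [-18, -16] -> [-18, -16] -> [-26, -24]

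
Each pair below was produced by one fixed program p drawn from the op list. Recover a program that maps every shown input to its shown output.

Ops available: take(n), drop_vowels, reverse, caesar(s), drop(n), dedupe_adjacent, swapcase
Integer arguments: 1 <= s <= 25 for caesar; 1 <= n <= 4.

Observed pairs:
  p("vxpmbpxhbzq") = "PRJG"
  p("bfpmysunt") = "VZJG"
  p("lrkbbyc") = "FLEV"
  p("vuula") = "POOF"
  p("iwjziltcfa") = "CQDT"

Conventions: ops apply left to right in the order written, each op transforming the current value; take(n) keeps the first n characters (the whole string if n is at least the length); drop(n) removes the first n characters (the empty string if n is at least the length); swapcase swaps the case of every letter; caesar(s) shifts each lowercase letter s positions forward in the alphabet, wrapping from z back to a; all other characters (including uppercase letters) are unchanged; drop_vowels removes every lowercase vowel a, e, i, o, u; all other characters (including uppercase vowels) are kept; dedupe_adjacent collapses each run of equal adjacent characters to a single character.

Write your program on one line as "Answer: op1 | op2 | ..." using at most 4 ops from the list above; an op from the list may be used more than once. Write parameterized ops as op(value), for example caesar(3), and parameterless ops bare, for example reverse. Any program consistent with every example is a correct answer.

caesar(1) | caesar(19) | take(4) | swapcase

Check, running the answer program on each example:
  "vxpmbpxhbzq" -> "wyqncqyicar" -> "prjgvjrbvtk" -> "prjg" -> "PRJG"
  "bfpmysunt" -> "cgqnztvou" -> "vzjgsmohn" -> "vzjg" -> "VZJG"
  "lrkbbyc" -> "mslcczd" -> "flevvsw" -> "flev" -> "FLEV"
  "vuula" -> "wvvmb" -> "poofu" -> "poof" -> "POOF"
  "iwjziltcfa" -> "jxkajmudgb" -> "cqdtcfnwzu" -> "cqdt" -> "CQDT"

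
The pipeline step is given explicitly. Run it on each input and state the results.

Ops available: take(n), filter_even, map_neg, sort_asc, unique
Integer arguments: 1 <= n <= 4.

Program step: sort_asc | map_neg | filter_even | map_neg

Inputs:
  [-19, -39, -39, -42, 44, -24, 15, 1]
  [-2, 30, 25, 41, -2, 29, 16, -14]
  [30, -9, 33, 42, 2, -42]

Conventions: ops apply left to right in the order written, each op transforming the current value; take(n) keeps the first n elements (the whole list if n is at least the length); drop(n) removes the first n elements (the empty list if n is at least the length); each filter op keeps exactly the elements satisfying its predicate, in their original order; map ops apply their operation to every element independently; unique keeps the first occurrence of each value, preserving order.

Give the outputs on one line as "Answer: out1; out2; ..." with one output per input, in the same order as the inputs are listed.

[-42, -24, 44]; [-14, -2, -2, 16, 30]; [-42, 2, 30, 42]

Execution, op by op:
  [-19, -39, -39, -42, 44, -24, 15, 1] -> [-42, -39, -39, -24, -19, 1, 15, 44] -> [42, 39, 39, 24, 19, -1, -15, -44] -> [42, 24, -44] -> [-42, -24, 44]
  [-2, 30, 25, 41, -2, 29, 16, -14] -> [-14, -2, -2, 16, 25, 29, 30, 41] -> [14, 2, 2, -16, -25, -29, -30, -41] -> [14, 2, 2, -16, -30] -> [-14, -2, -2, 16, 30]
  [30, -9, 33, 42, 2, -42] -> [-42, -9, 2, 30, 33, 42] -> [42, 9, -2, -30, -33, -42] -> [42, -2, -30, -42] -> [-42, 2, 30, 42]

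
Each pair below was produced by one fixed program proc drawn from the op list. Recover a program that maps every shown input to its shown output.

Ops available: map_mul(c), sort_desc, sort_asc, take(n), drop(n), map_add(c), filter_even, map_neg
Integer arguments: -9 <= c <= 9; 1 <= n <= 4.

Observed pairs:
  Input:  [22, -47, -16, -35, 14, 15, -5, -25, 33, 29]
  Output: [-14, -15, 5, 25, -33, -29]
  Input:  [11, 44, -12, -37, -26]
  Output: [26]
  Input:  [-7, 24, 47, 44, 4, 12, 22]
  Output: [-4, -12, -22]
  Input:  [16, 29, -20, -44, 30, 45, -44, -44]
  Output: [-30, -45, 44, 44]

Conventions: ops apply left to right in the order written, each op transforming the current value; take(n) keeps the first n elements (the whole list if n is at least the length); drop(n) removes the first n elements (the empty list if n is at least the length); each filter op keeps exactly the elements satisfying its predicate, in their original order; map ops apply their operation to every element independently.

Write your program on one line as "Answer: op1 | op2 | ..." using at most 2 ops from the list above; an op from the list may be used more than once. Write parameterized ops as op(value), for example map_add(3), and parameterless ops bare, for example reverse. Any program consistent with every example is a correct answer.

map_neg | drop(4)

Check, running the answer program on each example:
  [22, -47, -16, -35, 14, 15, -5, -25, 33, 29] -> [-22, 47, 16, 35, -14, -15, 5, 25, -33, -29] -> [-14, -15, 5, 25, -33, -29]
  [11, 44, -12, -37, -26] -> [-11, -44, 12, 37, 26] -> [26]
  [-7, 24, 47, 44, 4, 12, 22] -> [7, -24, -47, -44, -4, -12, -22] -> [-4, -12, -22]
  [16, 29, -20, -44, 30, 45, -44, -44] -> [-16, -29, 20, 44, -30, -45, 44, 44] -> [-30, -45, 44, 44]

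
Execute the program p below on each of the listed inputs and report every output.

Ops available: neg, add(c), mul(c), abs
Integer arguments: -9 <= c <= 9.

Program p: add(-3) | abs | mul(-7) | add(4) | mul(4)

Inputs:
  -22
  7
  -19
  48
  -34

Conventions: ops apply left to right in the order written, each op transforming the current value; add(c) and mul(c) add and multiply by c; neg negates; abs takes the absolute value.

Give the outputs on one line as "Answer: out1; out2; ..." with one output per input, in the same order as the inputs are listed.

Execution, op by op:
  -22 -> -25 -> 25 -> -175 -> -171 -> -684
  7 -> 4 -> 4 -> -28 -> -24 -> -96
  -19 -> -22 -> 22 -> -154 -> -150 -> -600
  48 -> 45 -> 45 -> -315 -> -311 -> -1244
  -34 -> -37 -> 37 -> -259 -> -255 -> -1020

-684; -96; -600; -1244; -1020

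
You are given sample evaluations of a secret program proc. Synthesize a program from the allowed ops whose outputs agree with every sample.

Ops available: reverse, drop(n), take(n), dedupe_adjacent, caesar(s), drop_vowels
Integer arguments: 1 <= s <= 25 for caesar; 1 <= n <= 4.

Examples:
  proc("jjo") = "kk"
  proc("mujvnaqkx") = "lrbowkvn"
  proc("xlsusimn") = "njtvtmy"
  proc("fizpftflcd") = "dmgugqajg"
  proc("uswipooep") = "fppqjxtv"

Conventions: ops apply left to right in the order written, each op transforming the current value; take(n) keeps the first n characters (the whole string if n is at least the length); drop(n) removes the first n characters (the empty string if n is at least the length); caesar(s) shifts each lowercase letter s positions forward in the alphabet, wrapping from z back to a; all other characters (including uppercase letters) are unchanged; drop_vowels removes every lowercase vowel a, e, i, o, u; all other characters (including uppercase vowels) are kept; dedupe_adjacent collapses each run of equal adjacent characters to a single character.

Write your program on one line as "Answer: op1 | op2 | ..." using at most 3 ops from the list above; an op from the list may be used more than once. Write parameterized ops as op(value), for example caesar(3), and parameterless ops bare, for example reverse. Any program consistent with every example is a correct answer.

reverse | caesar(1) | drop(1)

Check, running the answer program on each example:
  "jjo" -> "ojj" -> "pkk" -> "kk"
  "mujvnaqkx" -> "xkqanvjum" -> "ylrbowkvn" -> "lrbowkvn"
  "xlsusimn" -> "nmisuslx" -> "onjtvtmy" -> "njtvtmy"
  "fizpftflcd" -> "dclftfpzif" -> "edmgugqajg" -> "dmgugqajg"
  "uswipooep" -> "peoopiwsu" -> "qfppqjxtv" -> "fppqjxtv"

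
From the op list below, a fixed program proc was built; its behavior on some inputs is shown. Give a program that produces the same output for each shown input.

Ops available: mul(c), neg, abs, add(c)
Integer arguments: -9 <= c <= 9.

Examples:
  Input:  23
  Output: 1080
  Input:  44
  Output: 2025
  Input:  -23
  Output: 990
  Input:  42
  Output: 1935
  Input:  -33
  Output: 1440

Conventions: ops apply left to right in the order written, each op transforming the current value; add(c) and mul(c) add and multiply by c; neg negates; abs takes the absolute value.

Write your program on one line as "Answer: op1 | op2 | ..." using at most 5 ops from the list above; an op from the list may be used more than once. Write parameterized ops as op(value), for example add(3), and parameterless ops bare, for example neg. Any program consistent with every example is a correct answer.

neg | add(-1) | mul(9) | mul(5) | abs

Check, running the answer program on each example:
  23 -> -23 -> -24 -> -216 -> -1080 -> 1080
  44 -> -44 -> -45 -> -405 -> -2025 -> 2025
  -23 -> 23 -> 22 -> 198 -> 990 -> 990
  42 -> -42 -> -43 -> -387 -> -1935 -> 1935
  -33 -> 33 -> 32 -> 288 -> 1440 -> 1440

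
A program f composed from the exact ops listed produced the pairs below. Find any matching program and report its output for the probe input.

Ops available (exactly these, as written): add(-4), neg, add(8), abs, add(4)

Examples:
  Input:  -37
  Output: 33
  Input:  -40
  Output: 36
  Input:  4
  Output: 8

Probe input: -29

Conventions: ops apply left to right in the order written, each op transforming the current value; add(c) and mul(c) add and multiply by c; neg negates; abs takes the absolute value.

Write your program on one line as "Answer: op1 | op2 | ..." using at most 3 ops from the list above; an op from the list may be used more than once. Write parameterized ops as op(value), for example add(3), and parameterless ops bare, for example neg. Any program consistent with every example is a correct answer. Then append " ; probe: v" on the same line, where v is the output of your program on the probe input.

add(8) | add(-4) | abs ; probe: 25

Check, running the answer program on each example:
  -37 -> -29 -> -33 -> 33
  -40 -> -32 -> -36 -> 36
  4 -> 12 -> 8 -> 8
  probe: -29 -> -21 -> -25 -> 25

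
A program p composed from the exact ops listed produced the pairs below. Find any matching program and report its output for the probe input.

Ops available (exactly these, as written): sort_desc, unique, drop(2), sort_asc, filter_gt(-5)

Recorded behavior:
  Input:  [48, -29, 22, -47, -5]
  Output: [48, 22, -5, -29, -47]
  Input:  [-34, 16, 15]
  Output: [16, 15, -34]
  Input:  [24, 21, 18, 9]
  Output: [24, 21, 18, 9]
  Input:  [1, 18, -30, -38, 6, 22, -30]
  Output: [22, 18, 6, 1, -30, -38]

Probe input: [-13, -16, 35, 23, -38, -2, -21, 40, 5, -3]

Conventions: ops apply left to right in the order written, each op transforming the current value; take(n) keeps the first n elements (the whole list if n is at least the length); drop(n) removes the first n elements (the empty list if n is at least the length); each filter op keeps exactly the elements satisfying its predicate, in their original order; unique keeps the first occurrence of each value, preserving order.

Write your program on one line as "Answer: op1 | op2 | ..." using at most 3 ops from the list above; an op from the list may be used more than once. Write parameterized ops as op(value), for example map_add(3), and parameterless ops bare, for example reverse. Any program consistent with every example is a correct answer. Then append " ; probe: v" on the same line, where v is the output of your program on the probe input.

sort_desc | unique ; probe: [40, 35, 23, 5, -2, -3, -13, -16, -21, -38]

Check, running the answer program on each example:
  [48, -29, 22, -47, -5] -> [48, 22, -5, -29, -47] -> [48, 22, -5, -29, -47]
  [-34, 16, 15] -> [16, 15, -34] -> [16, 15, -34]
  [24, 21, 18, 9] -> [24, 21, 18, 9] -> [24, 21, 18, 9]
  [1, 18, -30, -38, 6, 22, -30] -> [22, 18, 6, 1, -30, -30, -38] -> [22, 18, 6, 1, -30, -38]
  probe: [-13, -16, 35, 23, -38, -2, -21, 40, 5, -3] -> [40, 35, 23, 5, -2, -3, -13, -16, -21, -38] -> [40, 35, 23, 5, -2, -3, -13, -16, -21, -38]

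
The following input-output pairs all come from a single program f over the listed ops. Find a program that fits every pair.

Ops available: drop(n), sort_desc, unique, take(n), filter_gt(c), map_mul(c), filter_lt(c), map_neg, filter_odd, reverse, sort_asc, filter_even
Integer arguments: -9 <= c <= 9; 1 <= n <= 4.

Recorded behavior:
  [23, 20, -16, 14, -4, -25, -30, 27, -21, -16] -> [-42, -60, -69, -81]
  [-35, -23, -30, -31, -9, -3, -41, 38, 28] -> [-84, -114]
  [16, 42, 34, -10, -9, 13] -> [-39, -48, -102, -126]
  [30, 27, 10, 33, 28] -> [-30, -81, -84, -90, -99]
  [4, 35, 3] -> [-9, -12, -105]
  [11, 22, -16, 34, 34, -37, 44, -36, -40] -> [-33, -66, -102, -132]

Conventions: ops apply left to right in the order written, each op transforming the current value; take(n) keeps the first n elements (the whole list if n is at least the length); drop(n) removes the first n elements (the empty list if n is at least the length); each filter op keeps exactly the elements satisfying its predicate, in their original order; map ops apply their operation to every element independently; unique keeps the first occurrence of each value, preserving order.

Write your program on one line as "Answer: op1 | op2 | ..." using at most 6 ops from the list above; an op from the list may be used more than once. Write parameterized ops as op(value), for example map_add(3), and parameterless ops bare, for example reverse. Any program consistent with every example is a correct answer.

map_mul(3) | unique | map_neg | filter_lt(0) | sort_desc

Check, running the answer program on each example:
  [23, 20, -16, 14, -4, -25, -30, 27, -21, -16] -> [69, 60, -48, 42, -12, -75, -90, 81, -63, -48] -> [69, 60, -48, 42, -12, -75, -90, 81, -63] -> [-69, -60, 48, -42, 12, 75, 90, -81, 63] -> [-69, -60, -42, -81] -> [-42, -60, -69, -81]
  [-35, -23, -30, -31, -9, -3, -41, 38, 28] -> [-105, -69, -90, -93, -27, -9, -123, 114, 84] -> [-105, -69, -90, -93, -27, -9, -123, 114, 84] -> [105, 69, 90, 93, 27, 9, 123, -114, -84] -> [-114, -84] -> [-84, -114]
  [16, 42, 34, -10, -9, 13] -> [48, 126, 102, -30, -27, 39] -> [48, 126, 102, -30, -27, 39] -> [-48, -126, -102, 30, 27, -39] -> [-48, -126, -102, -39] -> [-39, -48, -102, -126]
  [30, 27, 10, 33, 28] -> [90, 81, 30, 99, 84] -> [90, 81, 30, 99, 84] -> [-90, -81, -30, -99, -84] -> [-90, -81, -30, -99, -84] -> [-30, -81, -84, -90, -99]
  [4, 35, 3] -> [12, 105, 9] -> [12, 105, 9] -> [-12, -105, -9] -> [-12, -105, -9] -> [-9, -12, -105]
  [11, 22, -16, 34, 34, -37, 44, -36, -40] -> [33, 66, -48, 102, 102, -111, 132, -108, -120] -> [33, 66, -48, 102, -111, 132, -108, -120] -> [-33, -66, 48, -102, 111, -132, 108, 120] -> [-33, -66, -102, -132] -> [-33, -66, -102, -132]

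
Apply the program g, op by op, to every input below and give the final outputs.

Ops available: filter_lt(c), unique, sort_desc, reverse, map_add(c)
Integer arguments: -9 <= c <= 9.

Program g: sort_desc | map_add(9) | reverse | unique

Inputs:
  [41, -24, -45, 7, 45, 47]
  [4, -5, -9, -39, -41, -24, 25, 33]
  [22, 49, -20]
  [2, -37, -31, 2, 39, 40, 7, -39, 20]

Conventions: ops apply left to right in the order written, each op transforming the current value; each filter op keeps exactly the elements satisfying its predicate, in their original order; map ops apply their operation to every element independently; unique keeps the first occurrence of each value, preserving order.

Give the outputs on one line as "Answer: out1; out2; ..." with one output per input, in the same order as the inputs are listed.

[-36, -15, 16, 50, 54, 56]; [-32, -30, -15, 0, 4, 13, 34, 42]; [-11, 31, 58]; [-30, -28, -22, 11, 16, 29, 48, 49]

Execution, op by op:
  [41, -24, -45, 7, 45, 47] -> [47, 45, 41, 7, -24, -45] -> [56, 54, 50, 16, -15, -36] -> [-36, -15, 16, 50, 54, 56] -> [-36, -15, 16, 50, 54, 56]
  [4, -5, -9, -39, -41, -24, 25, 33] -> [33, 25, 4, -5, -9, -24, -39, -41] -> [42, 34, 13, 4, 0, -15, -30, -32] -> [-32, -30, -15, 0, 4, 13, 34, 42] -> [-32, -30, -15, 0, 4, 13, 34, 42]
  [22, 49, -20] -> [49, 22, -20] -> [58, 31, -11] -> [-11, 31, 58] -> [-11, 31, 58]
  [2, -37, -31, 2, 39, 40, 7, -39, 20] -> [40, 39, 20, 7, 2, 2, -31, -37, -39] -> [49, 48, 29, 16, 11, 11, -22, -28, -30] -> [-30, -28, -22, 11, 11, 16, 29, 48, 49] -> [-30, -28, -22, 11, 16, 29, 48, 49]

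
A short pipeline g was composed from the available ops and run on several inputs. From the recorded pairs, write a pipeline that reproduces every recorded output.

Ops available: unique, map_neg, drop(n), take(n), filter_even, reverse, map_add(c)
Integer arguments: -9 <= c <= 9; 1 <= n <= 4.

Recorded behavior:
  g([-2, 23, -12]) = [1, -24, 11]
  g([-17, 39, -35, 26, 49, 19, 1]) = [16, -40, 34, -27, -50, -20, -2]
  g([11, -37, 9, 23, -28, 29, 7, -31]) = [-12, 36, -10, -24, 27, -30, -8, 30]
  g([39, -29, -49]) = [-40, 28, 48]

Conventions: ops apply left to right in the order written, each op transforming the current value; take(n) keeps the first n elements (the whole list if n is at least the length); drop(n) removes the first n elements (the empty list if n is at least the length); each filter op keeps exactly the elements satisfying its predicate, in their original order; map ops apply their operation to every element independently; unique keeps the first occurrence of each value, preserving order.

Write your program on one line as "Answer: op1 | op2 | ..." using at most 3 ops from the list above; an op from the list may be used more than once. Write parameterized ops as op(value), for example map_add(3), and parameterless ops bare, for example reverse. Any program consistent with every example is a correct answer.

map_add(5) | map_neg | map_add(4)

Check, running the answer program on each example:
  [-2, 23, -12] -> [3, 28, -7] -> [-3, -28, 7] -> [1, -24, 11]
  [-17, 39, -35, 26, 49, 19, 1] -> [-12, 44, -30, 31, 54, 24, 6] -> [12, -44, 30, -31, -54, -24, -6] -> [16, -40, 34, -27, -50, -20, -2]
  [11, -37, 9, 23, -28, 29, 7, -31] -> [16, -32, 14, 28, -23, 34, 12, -26] -> [-16, 32, -14, -28, 23, -34, -12, 26] -> [-12, 36, -10, -24, 27, -30, -8, 30]
  [39, -29, -49] -> [44, -24, -44] -> [-44, 24, 44] -> [-40, 28, 48]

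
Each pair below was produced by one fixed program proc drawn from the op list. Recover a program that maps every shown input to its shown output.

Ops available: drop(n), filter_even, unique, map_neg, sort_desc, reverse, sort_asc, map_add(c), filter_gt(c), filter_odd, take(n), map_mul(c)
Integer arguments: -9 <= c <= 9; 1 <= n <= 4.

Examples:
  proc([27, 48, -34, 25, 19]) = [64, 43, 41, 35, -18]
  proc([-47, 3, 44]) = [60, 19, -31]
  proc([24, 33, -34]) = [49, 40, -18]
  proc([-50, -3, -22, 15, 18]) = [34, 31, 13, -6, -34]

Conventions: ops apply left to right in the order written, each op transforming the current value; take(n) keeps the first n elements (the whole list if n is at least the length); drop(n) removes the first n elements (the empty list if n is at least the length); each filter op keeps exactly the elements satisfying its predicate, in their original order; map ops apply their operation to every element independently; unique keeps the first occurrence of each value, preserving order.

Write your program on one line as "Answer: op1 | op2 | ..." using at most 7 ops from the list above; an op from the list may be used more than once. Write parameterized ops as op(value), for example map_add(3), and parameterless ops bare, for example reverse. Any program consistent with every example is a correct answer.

reverse | map_add(6) | map_add(8) | map_add(3) | sort_desc | map_add(-1)

Check, running the answer program on each example:
  [27, 48, -34, 25, 19] -> [19, 25, -34, 48, 27] -> [25, 31, -28, 54, 33] -> [33, 39, -20, 62, 41] -> [36, 42, -17, 65, 44] -> [65, 44, 42, 36, -17] -> [64, 43, 41, 35, -18]
  [-47, 3, 44] -> [44, 3, -47] -> [50, 9, -41] -> [58, 17, -33] -> [61, 20, -30] -> [61, 20, -30] -> [60, 19, -31]
  [24, 33, -34] -> [-34, 33, 24] -> [-28, 39, 30] -> [-20, 47, 38] -> [-17, 50, 41] -> [50, 41, -17] -> [49, 40, -18]
  [-50, -3, -22, 15, 18] -> [18, 15, -22, -3, -50] -> [24, 21, -16, 3, -44] -> [32, 29, -8, 11, -36] -> [35, 32, -5, 14, -33] -> [35, 32, 14, -5, -33] -> [34, 31, 13, -6, -34]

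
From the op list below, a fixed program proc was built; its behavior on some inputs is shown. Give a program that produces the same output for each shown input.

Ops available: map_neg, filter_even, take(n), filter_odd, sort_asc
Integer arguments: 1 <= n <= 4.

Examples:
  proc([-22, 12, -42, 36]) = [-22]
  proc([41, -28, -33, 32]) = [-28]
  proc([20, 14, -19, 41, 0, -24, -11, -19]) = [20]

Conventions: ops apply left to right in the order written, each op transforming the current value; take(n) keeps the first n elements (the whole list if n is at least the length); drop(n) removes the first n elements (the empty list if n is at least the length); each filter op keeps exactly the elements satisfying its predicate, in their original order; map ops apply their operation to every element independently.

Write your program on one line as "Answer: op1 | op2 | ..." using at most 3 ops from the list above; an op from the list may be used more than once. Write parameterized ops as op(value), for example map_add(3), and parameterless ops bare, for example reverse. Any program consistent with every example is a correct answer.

filter_even | take(1)

Check, running the answer program on each example:
  [-22, 12, -42, 36] -> [-22, 12, -42, 36] -> [-22]
  [41, -28, -33, 32] -> [-28, 32] -> [-28]
  [20, 14, -19, 41, 0, -24, -11, -19] -> [20, 14, 0, -24] -> [20]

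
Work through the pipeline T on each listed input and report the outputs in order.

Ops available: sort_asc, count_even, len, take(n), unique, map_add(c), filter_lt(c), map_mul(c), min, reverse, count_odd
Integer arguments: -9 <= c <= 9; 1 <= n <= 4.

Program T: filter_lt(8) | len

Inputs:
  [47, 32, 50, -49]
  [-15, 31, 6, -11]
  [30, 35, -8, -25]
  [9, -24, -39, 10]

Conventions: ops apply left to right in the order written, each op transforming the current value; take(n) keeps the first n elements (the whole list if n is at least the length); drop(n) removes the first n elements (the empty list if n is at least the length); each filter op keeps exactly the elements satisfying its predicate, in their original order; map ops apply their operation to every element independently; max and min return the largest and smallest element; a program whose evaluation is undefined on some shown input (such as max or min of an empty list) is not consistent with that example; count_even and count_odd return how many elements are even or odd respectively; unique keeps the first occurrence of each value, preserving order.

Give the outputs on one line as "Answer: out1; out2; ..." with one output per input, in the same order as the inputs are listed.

1; 3; 2; 2

Execution, op by op:
  [47, 32, 50, -49] -> [-49] -> 1
  [-15, 31, 6, -11] -> [-15, 6, -11] -> 3
  [30, 35, -8, -25] -> [-8, -25] -> 2
  [9, -24, -39, 10] -> [-24, -39] -> 2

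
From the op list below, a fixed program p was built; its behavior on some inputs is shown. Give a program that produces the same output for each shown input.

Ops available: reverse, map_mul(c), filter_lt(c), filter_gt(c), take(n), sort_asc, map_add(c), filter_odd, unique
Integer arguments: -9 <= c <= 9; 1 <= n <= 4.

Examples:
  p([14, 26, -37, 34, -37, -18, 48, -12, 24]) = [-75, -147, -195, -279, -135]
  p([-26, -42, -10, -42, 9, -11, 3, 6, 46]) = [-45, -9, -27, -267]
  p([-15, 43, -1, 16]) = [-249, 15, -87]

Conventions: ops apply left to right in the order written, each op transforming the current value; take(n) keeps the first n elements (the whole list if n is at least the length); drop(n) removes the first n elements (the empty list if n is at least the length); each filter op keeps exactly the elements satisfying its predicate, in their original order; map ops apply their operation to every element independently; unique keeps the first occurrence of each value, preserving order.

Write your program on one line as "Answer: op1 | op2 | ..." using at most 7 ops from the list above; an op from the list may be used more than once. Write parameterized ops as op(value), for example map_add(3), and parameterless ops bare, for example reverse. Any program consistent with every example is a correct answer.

reverse | filter_gt(-8) | map_mul(-6) | map_add(1) | map_add(8) | reverse

Check, running the answer program on each example:
  [14, 26, -37, 34, -37, -18, 48, -12, 24] -> [24, -12, 48, -18, -37, 34, -37, 26, 14] -> [24, 48, 34, 26, 14] -> [-144, -288, -204, -156, -84] -> [-143, -287, -203, -155, -83] -> [-135, -279, -195, -147, -75] -> [-75, -147, -195, -279, -135]
  [-26, -42, -10, -42, 9, -11, 3, 6, 46] -> [46, 6, 3, -11, 9, -42, -10, -42, -26] -> [46, 6, 3, 9] -> [-276, -36, -18, -54] -> [-275, -35, -17, -53] -> [-267, -27, -9, -45] -> [-45, -9, -27, -267]
  [-15, 43, -1, 16] -> [16, -1, 43, -15] -> [16, -1, 43] -> [-96, 6, -258] -> [-95, 7, -257] -> [-87, 15, -249] -> [-249, 15, -87]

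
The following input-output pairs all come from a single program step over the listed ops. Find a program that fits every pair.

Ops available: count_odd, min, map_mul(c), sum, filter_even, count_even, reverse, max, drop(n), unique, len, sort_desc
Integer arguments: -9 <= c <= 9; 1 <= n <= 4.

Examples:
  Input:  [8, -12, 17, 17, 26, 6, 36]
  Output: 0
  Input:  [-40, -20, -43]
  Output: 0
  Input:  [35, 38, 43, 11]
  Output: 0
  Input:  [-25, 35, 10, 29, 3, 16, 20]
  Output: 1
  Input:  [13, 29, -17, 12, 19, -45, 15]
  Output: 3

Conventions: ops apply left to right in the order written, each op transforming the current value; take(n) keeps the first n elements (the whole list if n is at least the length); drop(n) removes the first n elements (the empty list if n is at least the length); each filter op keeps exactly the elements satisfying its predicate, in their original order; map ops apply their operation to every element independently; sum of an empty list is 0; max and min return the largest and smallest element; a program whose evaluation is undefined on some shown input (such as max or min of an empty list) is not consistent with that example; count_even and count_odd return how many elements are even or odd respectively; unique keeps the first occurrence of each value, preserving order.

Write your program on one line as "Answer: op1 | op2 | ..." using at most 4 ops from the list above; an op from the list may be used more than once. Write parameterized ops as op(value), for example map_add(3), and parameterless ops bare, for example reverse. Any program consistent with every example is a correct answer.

unique | drop(4) | reverse | count_odd

Check, running the answer program on each example:
  [8, -12, 17, 17, 26, 6, 36] -> [8, -12, 17, 26, 6, 36] -> [6, 36] -> [36, 6] -> 0
  [-40, -20, -43] -> [-40, -20, -43] -> [] -> [] -> 0
  [35, 38, 43, 11] -> [35, 38, 43, 11] -> [] -> [] -> 0
  [-25, 35, 10, 29, 3, 16, 20] -> [-25, 35, 10, 29, 3, 16, 20] -> [3, 16, 20] -> [20, 16, 3] -> 1
  [13, 29, -17, 12, 19, -45, 15] -> [13, 29, -17, 12, 19, -45, 15] -> [19, -45, 15] -> [15, -45, 19] -> 3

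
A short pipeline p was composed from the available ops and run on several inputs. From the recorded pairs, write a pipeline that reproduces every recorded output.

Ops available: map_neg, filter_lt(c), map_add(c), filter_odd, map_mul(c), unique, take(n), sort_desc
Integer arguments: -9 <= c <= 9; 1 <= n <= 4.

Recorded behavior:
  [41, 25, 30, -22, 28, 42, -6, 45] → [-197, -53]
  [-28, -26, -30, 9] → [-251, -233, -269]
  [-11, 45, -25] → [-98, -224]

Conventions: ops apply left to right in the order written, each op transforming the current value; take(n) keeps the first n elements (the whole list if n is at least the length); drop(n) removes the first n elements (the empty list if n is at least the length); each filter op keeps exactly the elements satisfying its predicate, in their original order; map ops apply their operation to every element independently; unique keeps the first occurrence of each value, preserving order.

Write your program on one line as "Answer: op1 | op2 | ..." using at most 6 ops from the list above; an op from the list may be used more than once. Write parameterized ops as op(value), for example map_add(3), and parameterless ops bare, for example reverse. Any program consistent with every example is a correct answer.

map_mul(-9) | map_neg | filter_lt(-2) | map_add(7) | map_add(-6)

Check, running the answer program on each example:
  [41, 25, 30, -22, 28, 42, -6, 45] -> [-369, -225, -270, 198, -252, -378, 54, -405] -> [369, 225, 270, -198, 252, 378, -54, 405] -> [-198, -54] -> [-191, -47] -> [-197, -53]
  [-28, -26, -30, 9] -> [252, 234, 270, -81] -> [-252, -234, -270, 81] -> [-252, -234, -270] -> [-245, -227, -263] -> [-251, -233, -269]
  [-11, 45, -25] -> [99, -405, 225] -> [-99, 405, -225] -> [-99, -225] -> [-92, -218] -> [-98, -224]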